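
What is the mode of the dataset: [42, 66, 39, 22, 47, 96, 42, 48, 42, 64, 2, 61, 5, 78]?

42

Step 1: Count the frequency of each value:
  2: appears 1 time(s)
  5: appears 1 time(s)
  22: appears 1 time(s)
  39: appears 1 time(s)
  42: appears 3 time(s)
  47: appears 1 time(s)
  48: appears 1 time(s)
  61: appears 1 time(s)
  64: appears 1 time(s)
  66: appears 1 time(s)
  78: appears 1 time(s)
  96: appears 1 time(s)
Step 2: The value 42 appears most frequently (3 times).
Step 3: Mode = 42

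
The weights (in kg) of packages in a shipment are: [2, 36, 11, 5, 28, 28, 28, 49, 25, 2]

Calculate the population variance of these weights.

224.84

Step 1: Compute the mean: (2 + 36 + 11 + 5 + 28 + 28 + 28 + 49 + 25 + 2) / 10 = 21.4
Step 2: Compute squared deviations from the mean:
  (2 - 21.4)^2 = 376.36
  (36 - 21.4)^2 = 213.16
  (11 - 21.4)^2 = 108.16
  (5 - 21.4)^2 = 268.96
  (28 - 21.4)^2 = 43.56
  (28 - 21.4)^2 = 43.56
  (28 - 21.4)^2 = 43.56
  (49 - 21.4)^2 = 761.76
  (25 - 21.4)^2 = 12.96
  (2 - 21.4)^2 = 376.36
Step 3: Sum of squared deviations = 2248.4
Step 4: Population variance = 2248.4 / 10 = 224.84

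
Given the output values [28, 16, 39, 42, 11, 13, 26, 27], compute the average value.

25.25

Step 1: Sum all values: 28 + 16 + 39 + 42 + 11 + 13 + 26 + 27 = 202
Step 2: Count the number of values: n = 8
Step 3: Mean = sum / n = 202 / 8 = 25.25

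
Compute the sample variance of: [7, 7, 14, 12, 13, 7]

11.2

Step 1: Compute the mean: (7 + 7 + 14 + 12 + 13 + 7) / 6 = 10
Step 2: Compute squared deviations from the mean:
  (7 - 10)^2 = 9
  (7 - 10)^2 = 9
  (14 - 10)^2 = 16
  (12 - 10)^2 = 4
  (13 - 10)^2 = 9
  (7 - 10)^2 = 9
Step 3: Sum of squared deviations = 56
Step 4: Sample variance = 56 / 5 = 11.2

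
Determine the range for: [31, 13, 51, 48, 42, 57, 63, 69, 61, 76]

63

Step 1: Identify the maximum value: max = 76
Step 2: Identify the minimum value: min = 13
Step 3: Range = max - min = 76 - 13 = 63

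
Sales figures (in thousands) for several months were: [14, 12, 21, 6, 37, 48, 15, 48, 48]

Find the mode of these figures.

48

Step 1: Count the frequency of each value:
  6: appears 1 time(s)
  12: appears 1 time(s)
  14: appears 1 time(s)
  15: appears 1 time(s)
  21: appears 1 time(s)
  37: appears 1 time(s)
  48: appears 3 time(s)
Step 2: The value 48 appears most frequently (3 times).
Step 3: Mode = 48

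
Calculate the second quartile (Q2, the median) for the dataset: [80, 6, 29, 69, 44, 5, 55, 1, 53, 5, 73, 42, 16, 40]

41

Step 1: Sort the data: [1, 5, 5, 6, 16, 29, 40, 42, 44, 53, 55, 69, 73, 80]
Step 2: n = 14
Step 3: Q2 is the median. Since n is even, it is the average of the values at positions 7 and 8:
  Q2 = (40 + 42) / 2 = 41
Step 4: Q2 = 41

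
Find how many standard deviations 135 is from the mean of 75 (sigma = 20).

3

Step 1: Recall the z-score formula: z = (x - mu) / sigma
Step 2: Substitute values: z = (135 - 75) / 20
Step 3: z = 60 / 20 = 3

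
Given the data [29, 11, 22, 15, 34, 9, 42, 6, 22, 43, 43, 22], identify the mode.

22

Step 1: Count the frequency of each value:
  6: appears 1 time(s)
  9: appears 1 time(s)
  11: appears 1 time(s)
  15: appears 1 time(s)
  22: appears 3 time(s)
  29: appears 1 time(s)
  34: appears 1 time(s)
  42: appears 1 time(s)
  43: appears 2 time(s)
Step 2: The value 22 appears most frequently (3 times).
Step 3: Mode = 22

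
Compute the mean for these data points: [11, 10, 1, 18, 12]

10.4

Step 1: Sum all values: 11 + 10 + 1 + 18 + 12 = 52
Step 2: Count the number of values: n = 5
Step 3: Mean = sum / n = 52 / 5 = 10.4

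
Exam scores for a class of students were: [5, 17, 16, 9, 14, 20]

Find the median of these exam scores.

15

Step 1: Sort the data in ascending order: [5, 9, 14, 16, 17, 20]
Step 2: The number of values is n = 6.
Step 3: Since n is even, the median is the average of positions 3 and 4:
  Median = (14 + 16) / 2 = 15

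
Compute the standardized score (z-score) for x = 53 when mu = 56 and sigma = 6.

-0.5

Step 1: Recall the z-score formula: z = (x - mu) / sigma
Step 2: Substitute values: z = (53 - 56) / 6
Step 3: z = -3 / 6 = -0.5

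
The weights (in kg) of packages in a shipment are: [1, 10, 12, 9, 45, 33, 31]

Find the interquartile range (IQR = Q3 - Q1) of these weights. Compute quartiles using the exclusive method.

24

Step 1: Sort the data: [1, 9, 10, 12, 31, 33, 45]
Step 2: n = 7
Step 3: Using the exclusive quartile method:
  Q1 = 9
  Q2 (median) = 12
  Q3 = 33
  IQR = Q3 - Q1 = 33 - 9 = 24
Step 4: IQR = 24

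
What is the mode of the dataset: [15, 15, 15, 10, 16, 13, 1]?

15

Step 1: Count the frequency of each value:
  1: appears 1 time(s)
  10: appears 1 time(s)
  13: appears 1 time(s)
  15: appears 3 time(s)
  16: appears 1 time(s)
Step 2: The value 15 appears most frequently (3 times).
Step 3: Mode = 15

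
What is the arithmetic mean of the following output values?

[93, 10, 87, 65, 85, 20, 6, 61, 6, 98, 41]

52

Step 1: Sum all values: 93 + 10 + 87 + 65 + 85 + 20 + 6 + 61 + 6 + 98 + 41 = 572
Step 2: Count the number of values: n = 11
Step 3: Mean = sum / n = 572 / 11 = 52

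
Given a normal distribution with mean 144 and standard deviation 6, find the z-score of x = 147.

0.5

Step 1: Recall the z-score formula: z = (x - mu) / sigma
Step 2: Substitute values: z = (147 - 144) / 6
Step 3: z = 3 / 6 = 0.5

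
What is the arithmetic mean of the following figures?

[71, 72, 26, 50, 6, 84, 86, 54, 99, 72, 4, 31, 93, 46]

56.7143

Step 1: Sum all values: 71 + 72 + 26 + 50 + 6 + 84 + 86 + 54 + 99 + 72 + 4 + 31 + 93 + 46 = 794
Step 2: Count the number of values: n = 14
Step 3: Mean = sum / n = 794 / 14 = 56.7143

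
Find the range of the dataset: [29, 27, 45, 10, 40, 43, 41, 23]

35

Step 1: Identify the maximum value: max = 45
Step 2: Identify the minimum value: min = 10
Step 3: Range = max - min = 45 - 10 = 35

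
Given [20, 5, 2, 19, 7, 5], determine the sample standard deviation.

7.7889

Step 1: Compute the mean: 9.6667
Step 2: Sum of squared deviations from the mean: 303.3333
Step 3: Sample variance = 303.3333 / 5 = 60.6667
Step 4: Standard deviation = sqrt(60.6667) = 7.7889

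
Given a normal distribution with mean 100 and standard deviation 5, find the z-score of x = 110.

2

Step 1: Recall the z-score formula: z = (x - mu) / sigma
Step 2: Substitute values: z = (110 - 100) / 5
Step 3: z = 10 / 5 = 2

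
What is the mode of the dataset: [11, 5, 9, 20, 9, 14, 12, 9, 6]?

9

Step 1: Count the frequency of each value:
  5: appears 1 time(s)
  6: appears 1 time(s)
  9: appears 3 time(s)
  11: appears 1 time(s)
  12: appears 1 time(s)
  14: appears 1 time(s)
  20: appears 1 time(s)
Step 2: The value 9 appears most frequently (3 times).
Step 3: Mode = 9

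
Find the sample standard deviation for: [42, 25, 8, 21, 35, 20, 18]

11.2758

Step 1: Compute the mean: 24.1429
Step 2: Sum of squared deviations from the mean: 762.8571
Step 3: Sample variance = 762.8571 / 6 = 127.1429
Step 4: Standard deviation = sqrt(127.1429) = 11.2758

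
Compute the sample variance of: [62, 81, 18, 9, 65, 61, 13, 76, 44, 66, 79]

728.1636

Step 1: Compute the mean: (62 + 81 + 18 + 9 + 65 + 61 + 13 + 76 + 44 + 66 + 79) / 11 = 52.1818
Step 2: Compute squared deviations from the mean:
  (62 - 52.1818)^2 = 96.3967
  (81 - 52.1818)^2 = 830.4876
  (18 - 52.1818)^2 = 1168.3967
  (9 - 52.1818)^2 = 1864.6694
  (65 - 52.1818)^2 = 164.3058
  (61 - 52.1818)^2 = 77.7603
  (13 - 52.1818)^2 = 1535.2149
  (76 - 52.1818)^2 = 567.3058
  (44 - 52.1818)^2 = 66.9421
  (66 - 52.1818)^2 = 190.9421
  (79 - 52.1818)^2 = 719.2149
Step 3: Sum of squared deviations = 7281.6364
Step 4: Sample variance = 7281.6364 / 10 = 728.1636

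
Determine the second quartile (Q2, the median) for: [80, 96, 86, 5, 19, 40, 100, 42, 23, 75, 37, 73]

57.5

Step 1: Sort the data: [5, 19, 23, 37, 40, 42, 73, 75, 80, 86, 96, 100]
Step 2: n = 12
Step 3: Q2 is the median. Since n is even, it is the average of the values at positions 6 and 7:
  Q2 = (42 + 73) / 2 = 57.5
Step 4: Q2 = 57.5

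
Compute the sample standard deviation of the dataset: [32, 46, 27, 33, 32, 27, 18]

8.4797

Step 1: Compute the mean: 30.7143
Step 2: Sum of squared deviations from the mean: 431.4286
Step 3: Sample variance = 431.4286 / 6 = 71.9048
Step 4: Standard deviation = sqrt(71.9048) = 8.4797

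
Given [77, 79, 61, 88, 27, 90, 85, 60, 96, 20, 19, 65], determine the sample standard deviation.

27.7438

Step 1: Compute the mean: 63.9167
Step 2: Sum of squared deviations from the mean: 8466.9167
Step 3: Sample variance = 8466.9167 / 11 = 769.7197
Step 4: Standard deviation = sqrt(769.7197) = 27.7438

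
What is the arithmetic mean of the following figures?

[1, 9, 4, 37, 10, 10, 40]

15.8571

Step 1: Sum all values: 1 + 9 + 4 + 37 + 10 + 10 + 40 = 111
Step 2: Count the number of values: n = 7
Step 3: Mean = sum / n = 111 / 7 = 15.8571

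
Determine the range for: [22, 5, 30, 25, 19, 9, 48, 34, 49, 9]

44

Step 1: Identify the maximum value: max = 49
Step 2: Identify the minimum value: min = 5
Step 3: Range = max - min = 49 - 5 = 44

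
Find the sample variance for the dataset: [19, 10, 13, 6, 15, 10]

20.5667

Step 1: Compute the mean: (19 + 10 + 13 + 6 + 15 + 10) / 6 = 12.1667
Step 2: Compute squared deviations from the mean:
  (19 - 12.1667)^2 = 46.6944
  (10 - 12.1667)^2 = 4.6944
  (13 - 12.1667)^2 = 0.6944
  (6 - 12.1667)^2 = 38.0278
  (15 - 12.1667)^2 = 8.0278
  (10 - 12.1667)^2 = 4.6944
Step 3: Sum of squared deviations = 102.8333
Step 4: Sample variance = 102.8333 / 5 = 20.5667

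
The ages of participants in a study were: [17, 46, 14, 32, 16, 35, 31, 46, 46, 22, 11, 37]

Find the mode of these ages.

46

Step 1: Count the frequency of each value:
  11: appears 1 time(s)
  14: appears 1 time(s)
  16: appears 1 time(s)
  17: appears 1 time(s)
  22: appears 1 time(s)
  31: appears 1 time(s)
  32: appears 1 time(s)
  35: appears 1 time(s)
  37: appears 1 time(s)
  46: appears 3 time(s)
Step 2: The value 46 appears most frequently (3 times).
Step 3: Mode = 46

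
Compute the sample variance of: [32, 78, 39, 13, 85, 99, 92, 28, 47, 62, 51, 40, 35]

729.2436

Step 1: Compute the mean: (32 + 78 + 39 + 13 + 85 + 99 + 92 + 28 + 47 + 62 + 51 + 40 + 35) / 13 = 53.9231
Step 2: Compute squared deviations from the mean:
  (32 - 53.9231)^2 = 480.6213
  (78 - 53.9231)^2 = 579.6982
  (39 - 53.9231)^2 = 222.6982
  (13 - 53.9231)^2 = 1674.6982
  (85 - 53.9231)^2 = 965.7751
  (99 - 53.9231)^2 = 2031.929
  (92 - 53.9231)^2 = 1449.8521
  (28 - 53.9231)^2 = 672.0059
  (47 - 53.9231)^2 = 47.929
  (62 - 53.9231)^2 = 65.2367
  (51 - 53.9231)^2 = 8.5444
  (40 - 53.9231)^2 = 193.8521
  (35 - 53.9231)^2 = 358.0828
Step 3: Sum of squared deviations = 8750.9231
Step 4: Sample variance = 8750.9231 / 12 = 729.2436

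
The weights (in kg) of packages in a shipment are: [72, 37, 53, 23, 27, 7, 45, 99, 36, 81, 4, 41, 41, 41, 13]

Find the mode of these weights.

41

Step 1: Count the frequency of each value:
  4: appears 1 time(s)
  7: appears 1 time(s)
  13: appears 1 time(s)
  23: appears 1 time(s)
  27: appears 1 time(s)
  36: appears 1 time(s)
  37: appears 1 time(s)
  41: appears 3 time(s)
  45: appears 1 time(s)
  53: appears 1 time(s)
  72: appears 1 time(s)
  81: appears 1 time(s)
  99: appears 1 time(s)
Step 2: The value 41 appears most frequently (3 times).
Step 3: Mode = 41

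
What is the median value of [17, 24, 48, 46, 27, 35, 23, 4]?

25.5

Step 1: Sort the data in ascending order: [4, 17, 23, 24, 27, 35, 46, 48]
Step 2: The number of values is n = 8.
Step 3: Since n is even, the median is the average of positions 4 and 5:
  Median = (24 + 27) / 2 = 25.5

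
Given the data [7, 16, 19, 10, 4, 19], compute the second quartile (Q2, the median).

13

Step 1: Sort the data: [4, 7, 10, 16, 19, 19]
Step 2: n = 6
Step 3: Q2 is the median. Since n is even, it is the average of the values at positions 3 and 4:
  Q2 = (10 + 16) / 2 = 13
Step 4: Q2 = 13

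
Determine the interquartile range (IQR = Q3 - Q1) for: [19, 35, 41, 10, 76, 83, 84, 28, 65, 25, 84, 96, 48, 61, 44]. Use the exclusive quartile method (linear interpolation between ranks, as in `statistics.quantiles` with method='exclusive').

55

Step 1: Sort the data: [10, 19, 25, 28, 35, 41, 44, 48, 61, 65, 76, 83, 84, 84, 96]
Step 2: n = 15
Step 3: Using the exclusive quartile method:
  Q1 = 28
  Q2 (median) = 48
  Q3 = 83
  IQR = Q3 - Q1 = 83 - 28 = 55
Step 4: IQR = 55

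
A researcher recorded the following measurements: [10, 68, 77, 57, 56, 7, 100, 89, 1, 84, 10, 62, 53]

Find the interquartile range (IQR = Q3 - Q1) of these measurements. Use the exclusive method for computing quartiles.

70.5

Step 1: Sort the data: [1, 7, 10, 10, 53, 56, 57, 62, 68, 77, 84, 89, 100]
Step 2: n = 13
Step 3: Using the exclusive quartile method:
  Q1 = 10
  Q2 (median) = 57
  Q3 = 80.5
  IQR = Q3 - Q1 = 80.5 - 10 = 70.5
Step 4: IQR = 70.5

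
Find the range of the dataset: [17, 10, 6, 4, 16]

13

Step 1: Identify the maximum value: max = 17
Step 2: Identify the minimum value: min = 4
Step 3: Range = max - min = 17 - 4 = 13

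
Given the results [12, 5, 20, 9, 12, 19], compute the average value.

12.8333

Step 1: Sum all values: 12 + 5 + 20 + 9 + 12 + 19 = 77
Step 2: Count the number of values: n = 6
Step 3: Mean = sum / n = 77 / 6 = 12.8333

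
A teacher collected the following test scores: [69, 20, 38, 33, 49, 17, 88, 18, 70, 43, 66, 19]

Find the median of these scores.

40.5

Step 1: Sort the data in ascending order: [17, 18, 19, 20, 33, 38, 43, 49, 66, 69, 70, 88]
Step 2: The number of values is n = 12.
Step 3: Since n is even, the median is the average of positions 6 and 7:
  Median = (38 + 43) / 2 = 40.5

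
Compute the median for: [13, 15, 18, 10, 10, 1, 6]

10

Step 1: Sort the data in ascending order: [1, 6, 10, 10, 13, 15, 18]
Step 2: The number of values is n = 7.
Step 3: Since n is odd, the median is the middle value at position 4: 10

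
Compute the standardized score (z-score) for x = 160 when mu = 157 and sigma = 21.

0.1429

Step 1: Recall the z-score formula: z = (x - mu) / sigma
Step 2: Substitute values: z = (160 - 157) / 21
Step 3: z = 3 / 21 = 0.1429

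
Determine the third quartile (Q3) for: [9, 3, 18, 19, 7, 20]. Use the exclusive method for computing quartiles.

19.25

Step 1: Sort the data: [3, 7, 9, 18, 19, 20]
Step 2: n = 6
Step 3: Using the exclusive quartile method:
  Q1 = 6
  Q2 (median) = 13.5
  Q3 = 19.25
  IQR = Q3 - Q1 = 19.25 - 6 = 13.25
Step 4: Q3 = 19.25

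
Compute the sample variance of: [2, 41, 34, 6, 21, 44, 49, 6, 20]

320.6944

Step 1: Compute the mean: (2 + 41 + 34 + 6 + 21 + 44 + 49 + 6 + 20) / 9 = 24.7778
Step 2: Compute squared deviations from the mean:
  (2 - 24.7778)^2 = 518.8272
  (41 - 24.7778)^2 = 263.1605
  (34 - 24.7778)^2 = 85.0494
  (6 - 24.7778)^2 = 352.6049
  (21 - 24.7778)^2 = 14.2716
  (44 - 24.7778)^2 = 369.4938
  (49 - 24.7778)^2 = 586.716
  (6 - 24.7778)^2 = 352.6049
  (20 - 24.7778)^2 = 22.8272
Step 3: Sum of squared deviations = 2565.5556
Step 4: Sample variance = 2565.5556 / 8 = 320.6944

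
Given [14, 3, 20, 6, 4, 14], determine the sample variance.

46.5667

Step 1: Compute the mean: (14 + 3 + 20 + 6 + 4 + 14) / 6 = 10.1667
Step 2: Compute squared deviations from the mean:
  (14 - 10.1667)^2 = 14.6944
  (3 - 10.1667)^2 = 51.3611
  (20 - 10.1667)^2 = 96.6944
  (6 - 10.1667)^2 = 17.3611
  (4 - 10.1667)^2 = 38.0278
  (14 - 10.1667)^2 = 14.6944
Step 3: Sum of squared deviations = 232.8333
Step 4: Sample variance = 232.8333 / 5 = 46.5667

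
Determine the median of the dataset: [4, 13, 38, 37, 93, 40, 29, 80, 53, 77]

39

Step 1: Sort the data in ascending order: [4, 13, 29, 37, 38, 40, 53, 77, 80, 93]
Step 2: The number of values is n = 10.
Step 3: Since n is even, the median is the average of positions 5 and 6:
  Median = (38 + 40) / 2 = 39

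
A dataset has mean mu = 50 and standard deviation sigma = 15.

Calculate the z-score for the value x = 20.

-2

Step 1: Recall the z-score formula: z = (x - mu) / sigma
Step 2: Substitute values: z = (20 - 50) / 15
Step 3: z = -30 / 15 = -2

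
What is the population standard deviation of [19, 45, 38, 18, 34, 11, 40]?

12.1151

Step 1: Compute the mean: 29.2857
Step 2: Sum of squared deviations from the mean: 1027.4286
Step 3: Population variance = 1027.4286 / 7 = 146.7755
Step 4: Standard deviation = sqrt(146.7755) = 12.1151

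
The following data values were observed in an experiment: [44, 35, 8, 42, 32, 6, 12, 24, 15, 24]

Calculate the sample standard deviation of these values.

13.7986

Step 1: Compute the mean: 24.2
Step 2: Sum of squared deviations from the mean: 1713.6
Step 3: Sample variance = 1713.6 / 9 = 190.4
Step 4: Standard deviation = sqrt(190.4) = 13.7986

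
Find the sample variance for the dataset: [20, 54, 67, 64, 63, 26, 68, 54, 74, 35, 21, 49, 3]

510.8333

Step 1: Compute the mean: (20 + 54 + 67 + 64 + 63 + 26 + 68 + 54 + 74 + 35 + 21 + 49 + 3) / 13 = 46
Step 2: Compute squared deviations from the mean:
  (20 - 46)^2 = 676
  (54 - 46)^2 = 64
  (67 - 46)^2 = 441
  (64 - 46)^2 = 324
  (63 - 46)^2 = 289
  (26 - 46)^2 = 400
  (68 - 46)^2 = 484
  (54 - 46)^2 = 64
  (74 - 46)^2 = 784
  (35 - 46)^2 = 121
  (21 - 46)^2 = 625
  (49 - 46)^2 = 9
  (3 - 46)^2 = 1849
Step 3: Sum of squared deviations = 6130
Step 4: Sample variance = 6130 / 12 = 510.8333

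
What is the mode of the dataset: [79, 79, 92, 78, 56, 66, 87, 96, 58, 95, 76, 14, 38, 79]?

79

Step 1: Count the frequency of each value:
  14: appears 1 time(s)
  38: appears 1 time(s)
  56: appears 1 time(s)
  58: appears 1 time(s)
  66: appears 1 time(s)
  76: appears 1 time(s)
  78: appears 1 time(s)
  79: appears 3 time(s)
  87: appears 1 time(s)
  92: appears 1 time(s)
  95: appears 1 time(s)
  96: appears 1 time(s)
Step 2: The value 79 appears most frequently (3 times).
Step 3: Mode = 79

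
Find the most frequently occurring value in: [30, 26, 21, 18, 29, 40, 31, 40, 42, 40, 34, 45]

40

Step 1: Count the frequency of each value:
  18: appears 1 time(s)
  21: appears 1 time(s)
  26: appears 1 time(s)
  29: appears 1 time(s)
  30: appears 1 time(s)
  31: appears 1 time(s)
  34: appears 1 time(s)
  40: appears 3 time(s)
  42: appears 1 time(s)
  45: appears 1 time(s)
Step 2: The value 40 appears most frequently (3 times).
Step 3: Mode = 40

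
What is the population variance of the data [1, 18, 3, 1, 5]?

40.64

Step 1: Compute the mean: (1 + 18 + 3 + 1 + 5) / 5 = 5.6
Step 2: Compute squared deviations from the mean:
  (1 - 5.6)^2 = 21.16
  (18 - 5.6)^2 = 153.76
  (3 - 5.6)^2 = 6.76
  (1 - 5.6)^2 = 21.16
  (5 - 5.6)^2 = 0.36
Step 3: Sum of squared deviations = 203.2
Step 4: Population variance = 203.2 / 5 = 40.64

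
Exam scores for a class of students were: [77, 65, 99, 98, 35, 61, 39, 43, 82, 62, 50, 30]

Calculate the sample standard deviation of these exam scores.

23.5222

Step 1: Compute the mean: 61.75
Step 2: Sum of squared deviations from the mean: 6086.25
Step 3: Sample variance = 6086.25 / 11 = 553.2955
Step 4: Standard deviation = sqrt(553.2955) = 23.5222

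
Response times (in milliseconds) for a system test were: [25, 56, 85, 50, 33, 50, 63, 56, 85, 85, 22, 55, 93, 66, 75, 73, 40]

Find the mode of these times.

85

Step 1: Count the frequency of each value:
  22: appears 1 time(s)
  25: appears 1 time(s)
  33: appears 1 time(s)
  40: appears 1 time(s)
  50: appears 2 time(s)
  55: appears 1 time(s)
  56: appears 2 time(s)
  63: appears 1 time(s)
  66: appears 1 time(s)
  73: appears 1 time(s)
  75: appears 1 time(s)
  85: appears 3 time(s)
  93: appears 1 time(s)
Step 2: The value 85 appears most frequently (3 times).
Step 3: Mode = 85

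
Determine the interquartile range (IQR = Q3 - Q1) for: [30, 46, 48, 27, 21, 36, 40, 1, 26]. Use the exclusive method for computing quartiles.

19.5

Step 1: Sort the data: [1, 21, 26, 27, 30, 36, 40, 46, 48]
Step 2: n = 9
Step 3: Using the exclusive quartile method:
  Q1 = 23.5
  Q2 (median) = 30
  Q3 = 43
  IQR = Q3 - Q1 = 43 - 23.5 = 19.5
Step 4: IQR = 19.5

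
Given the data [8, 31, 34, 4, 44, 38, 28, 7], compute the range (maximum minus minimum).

40

Step 1: Identify the maximum value: max = 44
Step 2: Identify the minimum value: min = 4
Step 3: Range = max - min = 44 - 4 = 40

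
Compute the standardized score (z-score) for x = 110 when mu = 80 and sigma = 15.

2

Step 1: Recall the z-score formula: z = (x - mu) / sigma
Step 2: Substitute values: z = (110 - 80) / 15
Step 3: z = 30 / 15 = 2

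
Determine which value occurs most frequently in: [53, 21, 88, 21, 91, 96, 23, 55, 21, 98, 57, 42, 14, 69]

21

Step 1: Count the frequency of each value:
  14: appears 1 time(s)
  21: appears 3 time(s)
  23: appears 1 time(s)
  42: appears 1 time(s)
  53: appears 1 time(s)
  55: appears 1 time(s)
  57: appears 1 time(s)
  69: appears 1 time(s)
  88: appears 1 time(s)
  91: appears 1 time(s)
  96: appears 1 time(s)
  98: appears 1 time(s)
Step 2: The value 21 appears most frequently (3 times).
Step 3: Mode = 21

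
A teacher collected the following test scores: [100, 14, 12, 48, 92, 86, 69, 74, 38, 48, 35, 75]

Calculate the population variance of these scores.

795.7431

Step 1: Compute the mean: (100 + 14 + 12 + 48 + 92 + 86 + 69 + 74 + 38 + 48 + 35 + 75) / 12 = 57.5833
Step 2: Compute squared deviations from the mean:
  (100 - 57.5833)^2 = 1799.1736
  (14 - 57.5833)^2 = 1899.5069
  (12 - 57.5833)^2 = 2077.8403
  (48 - 57.5833)^2 = 91.8403
  (92 - 57.5833)^2 = 1184.5069
  (86 - 57.5833)^2 = 807.5069
  (69 - 57.5833)^2 = 130.3403
  (74 - 57.5833)^2 = 269.5069
  (38 - 57.5833)^2 = 383.5069
  (48 - 57.5833)^2 = 91.8403
  (35 - 57.5833)^2 = 510.0069
  (75 - 57.5833)^2 = 303.3403
Step 3: Sum of squared deviations = 9548.9167
Step 4: Population variance = 9548.9167 / 12 = 795.7431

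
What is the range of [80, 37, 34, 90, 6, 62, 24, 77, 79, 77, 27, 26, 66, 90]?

84

Step 1: Identify the maximum value: max = 90
Step 2: Identify the minimum value: min = 6
Step 3: Range = max - min = 90 - 6 = 84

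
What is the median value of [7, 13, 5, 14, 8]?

8

Step 1: Sort the data in ascending order: [5, 7, 8, 13, 14]
Step 2: The number of values is n = 5.
Step 3: Since n is odd, the median is the middle value at position 3: 8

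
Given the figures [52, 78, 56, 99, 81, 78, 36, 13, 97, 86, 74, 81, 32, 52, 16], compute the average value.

62.0667

Step 1: Sum all values: 52 + 78 + 56 + 99 + 81 + 78 + 36 + 13 + 97 + 86 + 74 + 81 + 32 + 52 + 16 = 931
Step 2: Count the number of values: n = 15
Step 3: Mean = sum / n = 931 / 15 = 62.0667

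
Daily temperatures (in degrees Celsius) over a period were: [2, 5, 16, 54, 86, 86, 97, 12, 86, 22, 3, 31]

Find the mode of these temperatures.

86

Step 1: Count the frequency of each value:
  2: appears 1 time(s)
  3: appears 1 time(s)
  5: appears 1 time(s)
  12: appears 1 time(s)
  16: appears 1 time(s)
  22: appears 1 time(s)
  31: appears 1 time(s)
  54: appears 1 time(s)
  86: appears 3 time(s)
  97: appears 1 time(s)
Step 2: The value 86 appears most frequently (3 times).
Step 3: Mode = 86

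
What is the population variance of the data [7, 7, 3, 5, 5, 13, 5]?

8.8163

Step 1: Compute the mean: (7 + 7 + 3 + 5 + 5 + 13 + 5) / 7 = 6.4286
Step 2: Compute squared deviations from the mean:
  (7 - 6.4286)^2 = 0.3265
  (7 - 6.4286)^2 = 0.3265
  (3 - 6.4286)^2 = 11.7551
  (5 - 6.4286)^2 = 2.0408
  (5 - 6.4286)^2 = 2.0408
  (13 - 6.4286)^2 = 43.1837
  (5 - 6.4286)^2 = 2.0408
Step 3: Sum of squared deviations = 61.7143
Step 4: Population variance = 61.7143 / 7 = 8.8163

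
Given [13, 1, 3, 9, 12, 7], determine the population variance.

19.25

Step 1: Compute the mean: (13 + 1 + 3 + 9 + 12 + 7) / 6 = 7.5
Step 2: Compute squared deviations from the mean:
  (13 - 7.5)^2 = 30.25
  (1 - 7.5)^2 = 42.25
  (3 - 7.5)^2 = 20.25
  (9 - 7.5)^2 = 2.25
  (12 - 7.5)^2 = 20.25
  (7 - 7.5)^2 = 0.25
Step 3: Sum of squared deviations = 115.5
Step 4: Population variance = 115.5 / 6 = 19.25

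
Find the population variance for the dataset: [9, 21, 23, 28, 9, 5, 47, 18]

159.25

Step 1: Compute the mean: (9 + 21 + 23 + 28 + 9 + 5 + 47 + 18) / 8 = 20
Step 2: Compute squared deviations from the mean:
  (9 - 20)^2 = 121
  (21 - 20)^2 = 1
  (23 - 20)^2 = 9
  (28 - 20)^2 = 64
  (9 - 20)^2 = 121
  (5 - 20)^2 = 225
  (47 - 20)^2 = 729
  (18 - 20)^2 = 4
Step 3: Sum of squared deviations = 1274
Step 4: Population variance = 1274 / 8 = 159.25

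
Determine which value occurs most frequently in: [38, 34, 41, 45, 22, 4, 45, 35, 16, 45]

45

Step 1: Count the frequency of each value:
  4: appears 1 time(s)
  16: appears 1 time(s)
  22: appears 1 time(s)
  34: appears 1 time(s)
  35: appears 1 time(s)
  38: appears 1 time(s)
  41: appears 1 time(s)
  45: appears 3 time(s)
Step 2: The value 45 appears most frequently (3 times).
Step 3: Mode = 45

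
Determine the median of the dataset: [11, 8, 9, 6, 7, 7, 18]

8

Step 1: Sort the data in ascending order: [6, 7, 7, 8, 9, 11, 18]
Step 2: The number of values is n = 7.
Step 3: Since n is odd, the median is the middle value at position 4: 8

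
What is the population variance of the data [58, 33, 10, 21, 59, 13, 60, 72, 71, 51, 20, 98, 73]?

691.8225

Step 1: Compute the mean: (58 + 33 + 10 + 21 + 59 + 13 + 60 + 72 + 71 + 51 + 20 + 98 + 73) / 13 = 49.1538
Step 2: Compute squared deviations from the mean:
  (58 - 49.1538)^2 = 78.2544
  (33 - 49.1538)^2 = 260.9467
  (10 - 49.1538)^2 = 1533.0237
  (21 - 49.1538)^2 = 792.6391
  (59 - 49.1538)^2 = 96.9467
  (13 - 49.1538)^2 = 1307.1006
  (60 - 49.1538)^2 = 117.6391
  (72 - 49.1538)^2 = 521.9467
  (71 - 49.1538)^2 = 477.2544
  (51 - 49.1538)^2 = 3.4083
  (20 - 49.1538)^2 = 849.9467
  (98 - 49.1538)^2 = 2385.9467
  (73 - 49.1538)^2 = 568.6391
Step 3: Sum of squared deviations = 8993.6923
Step 4: Population variance = 8993.6923 / 13 = 691.8225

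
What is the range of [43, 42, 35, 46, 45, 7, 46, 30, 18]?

39

Step 1: Identify the maximum value: max = 46
Step 2: Identify the minimum value: min = 7
Step 3: Range = max - min = 46 - 7 = 39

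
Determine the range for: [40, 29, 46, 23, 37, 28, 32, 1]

45

Step 1: Identify the maximum value: max = 46
Step 2: Identify the minimum value: min = 1
Step 3: Range = max - min = 46 - 1 = 45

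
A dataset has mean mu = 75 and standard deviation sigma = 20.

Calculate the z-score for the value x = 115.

2

Step 1: Recall the z-score formula: z = (x - mu) / sigma
Step 2: Substitute values: z = (115 - 75) / 20
Step 3: z = 40 / 20 = 2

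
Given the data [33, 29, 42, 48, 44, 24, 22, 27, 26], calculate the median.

29

Step 1: Sort the data in ascending order: [22, 24, 26, 27, 29, 33, 42, 44, 48]
Step 2: The number of values is n = 9.
Step 3: Since n is odd, the median is the middle value at position 5: 29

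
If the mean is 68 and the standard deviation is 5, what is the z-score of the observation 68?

0

Step 1: Recall the z-score formula: z = (x - mu) / sigma
Step 2: Substitute values: z = (68 - 68) / 5
Step 3: z = 0 / 5 = 0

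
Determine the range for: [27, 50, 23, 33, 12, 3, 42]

47

Step 1: Identify the maximum value: max = 50
Step 2: Identify the minimum value: min = 3
Step 3: Range = max - min = 50 - 3 = 47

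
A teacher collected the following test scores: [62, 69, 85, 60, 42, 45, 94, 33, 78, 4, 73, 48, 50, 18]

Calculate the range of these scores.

90

Step 1: Identify the maximum value: max = 94
Step 2: Identify the minimum value: min = 4
Step 3: Range = max - min = 94 - 4 = 90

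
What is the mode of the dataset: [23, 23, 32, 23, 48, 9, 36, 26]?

23

Step 1: Count the frequency of each value:
  9: appears 1 time(s)
  23: appears 3 time(s)
  26: appears 1 time(s)
  32: appears 1 time(s)
  36: appears 1 time(s)
  48: appears 1 time(s)
Step 2: The value 23 appears most frequently (3 times).
Step 3: Mode = 23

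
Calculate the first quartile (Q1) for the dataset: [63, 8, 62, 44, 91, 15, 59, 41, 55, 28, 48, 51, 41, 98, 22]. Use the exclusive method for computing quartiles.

28

Step 1: Sort the data: [8, 15, 22, 28, 41, 41, 44, 48, 51, 55, 59, 62, 63, 91, 98]
Step 2: n = 15
Step 3: Using the exclusive quartile method:
  Q1 = 28
  Q2 (median) = 48
  Q3 = 62
  IQR = Q3 - Q1 = 62 - 28 = 34
Step 4: Q1 = 28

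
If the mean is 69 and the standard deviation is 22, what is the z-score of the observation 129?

2.7273

Step 1: Recall the z-score formula: z = (x - mu) / sigma
Step 2: Substitute values: z = (129 - 69) / 22
Step 3: z = 60 / 22 = 2.7273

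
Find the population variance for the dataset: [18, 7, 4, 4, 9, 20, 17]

40.4898

Step 1: Compute the mean: (18 + 7 + 4 + 4 + 9 + 20 + 17) / 7 = 11.2857
Step 2: Compute squared deviations from the mean:
  (18 - 11.2857)^2 = 45.0816
  (7 - 11.2857)^2 = 18.3673
  (4 - 11.2857)^2 = 53.0816
  (4 - 11.2857)^2 = 53.0816
  (9 - 11.2857)^2 = 5.2245
  (20 - 11.2857)^2 = 75.9388
  (17 - 11.2857)^2 = 32.6531
Step 3: Sum of squared deviations = 283.4286
Step 4: Population variance = 283.4286 / 7 = 40.4898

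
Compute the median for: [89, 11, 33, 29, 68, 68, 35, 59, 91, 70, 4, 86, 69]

68

Step 1: Sort the data in ascending order: [4, 11, 29, 33, 35, 59, 68, 68, 69, 70, 86, 89, 91]
Step 2: The number of values is n = 13.
Step 3: Since n is odd, the median is the middle value at position 7: 68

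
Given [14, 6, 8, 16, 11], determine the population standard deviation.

3.6878

Step 1: Compute the mean: 11
Step 2: Sum of squared deviations from the mean: 68
Step 3: Population variance = 68 / 5 = 13.6
Step 4: Standard deviation = sqrt(13.6) = 3.6878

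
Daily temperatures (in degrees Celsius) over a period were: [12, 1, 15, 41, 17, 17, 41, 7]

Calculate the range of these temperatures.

40

Step 1: Identify the maximum value: max = 41
Step 2: Identify the minimum value: min = 1
Step 3: Range = max - min = 41 - 1 = 40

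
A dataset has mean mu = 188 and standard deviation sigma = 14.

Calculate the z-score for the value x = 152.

-2.5714

Step 1: Recall the z-score formula: z = (x - mu) / sigma
Step 2: Substitute values: z = (152 - 188) / 14
Step 3: z = -36 / 14 = -2.5714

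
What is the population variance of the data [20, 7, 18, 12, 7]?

29.36

Step 1: Compute the mean: (20 + 7 + 18 + 12 + 7) / 5 = 12.8
Step 2: Compute squared deviations from the mean:
  (20 - 12.8)^2 = 51.84
  (7 - 12.8)^2 = 33.64
  (18 - 12.8)^2 = 27.04
  (12 - 12.8)^2 = 0.64
  (7 - 12.8)^2 = 33.64
Step 3: Sum of squared deviations = 146.8
Step 4: Population variance = 146.8 / 5 = 29.36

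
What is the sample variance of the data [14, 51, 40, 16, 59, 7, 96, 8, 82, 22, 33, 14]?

879.6061

Step 1: Compute the mean: (14 + 51 + 40 + 16 + 59 + 7 + 96 + 8 + 82 + 22 + 33 + 14) / 12 = 36.8333
Step 2: Compute squared deviations from the mean:
  (14 - 36.8333)^2 = 521.3611
  (51 - 36.8333)^2 = 200.6944
  (40 - 36.8333)^2 = 10.0278
  (16 - 36.8333)^2 = 434.0278
  (59 - 36.8333)^2 = 491.3611
  (7 - 36.8333)^2 = 890.0278
  (96 - 36.8333)^2 = 3500.6944
  (8 - 36.8333)^2 = 831.3611
  (82 - 36.8333)^2 = 2040.0278
  (22 - 36.8333)^2 = 220.0278
  (33 - 36.8333)^2 = 14.6944
  (14 - 36.8333)^2 = 521.3611
Step 3: Sum of squared deviations = 9675.6667
Step 4: Sample variance = 9675.6667 / 11 = 879.6061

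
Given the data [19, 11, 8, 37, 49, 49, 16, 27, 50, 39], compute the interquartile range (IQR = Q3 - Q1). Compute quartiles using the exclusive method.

34.25

Step 1: Sort the data: [8, 11, 16, 19, 27, 37, 39, 49, 49, 50]
Step 2: n = 10
Step 3: Using the exclusive quartile method:
  Q1 = 14.75
  Q2 (median) = 32
  Q3 = 49
  IQR = Q3 - Q1 = 49 - 14.75 = 34.25
Step 4: IQR = 34.25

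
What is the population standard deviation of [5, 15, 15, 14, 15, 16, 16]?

3.614

Step 1: Compute the mean: 13.7143
Step 2: Sum of squared deviations from the mean: 91.4286
Step 3: Population variance = 91.4286 / 7 = 13.0612
Step 4: Standard deviation = sqrt(13.0612) = 3.614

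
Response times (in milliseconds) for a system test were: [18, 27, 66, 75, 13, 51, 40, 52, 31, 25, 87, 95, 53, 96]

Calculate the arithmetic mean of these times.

52.0714

Step 1: Sum all values: 18 + 27 + 66 + 75 + 13 + 51 + 40 + 52 + 31 + 25 + 87 + 95 + 53 + 96 = 729
Step 2: Count the number of values: n = 14
Step 3: Mean = sum / n = 729 / 14 = 52.0714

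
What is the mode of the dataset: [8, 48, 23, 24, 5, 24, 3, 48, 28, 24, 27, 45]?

24

Step 1: Count the frequency of each value:
  3: appears 1 time(s)
  5: appears 1 time(s)
  8: appears 1 time(s)
  23: appears 1 time(s)
  24: appears 3 time(s)
  27: appears 1 time(s)
  28: appears 1 time(s)
  45: appears 1 time(s)
  48: appears 2 time(s)
Step 2: The value 24 appears most frequently (3 times).
Step 3: Mode = 24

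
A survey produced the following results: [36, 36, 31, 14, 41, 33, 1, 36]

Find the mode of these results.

36

Step 1: Count the frequency of each value:
  1: appears 1 time(s)
  14: appears 1 time(s)
  31: appears 1 time(s)
  33: appears 1 time(s)
  36: appears 3 time(s)
  41: appears 1 time(s)
Step 2: The value 36 appears most frequently (3 times).
Step 3: Mode = 36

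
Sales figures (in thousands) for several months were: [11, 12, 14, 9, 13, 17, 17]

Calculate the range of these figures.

8

Step 1: Identify the maximum value: max = 17
Step 2: Identify the minimum value: min = 9
Step 3: Range = max - min = 17 - 9 = 8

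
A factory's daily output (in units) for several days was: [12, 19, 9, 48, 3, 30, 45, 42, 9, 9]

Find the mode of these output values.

9

Step 1: Count the frequency of each value:
  3: appears 1 time(s)
  9: appears 3 time(s)
  12: appears 1 time(s)
  19: appears 1 time(s)
  30: appears 1 time(s)
  42: appears 1 time(s)
  45: appears 1 time(s)
  48: appears 1 time(s)
Step 2: The value 9 appears most frequently (3 times).
Step 3: Mode = 9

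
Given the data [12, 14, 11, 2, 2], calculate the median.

11

Step 1: Sort the data in ascending order: [2, 2, 11, 12, 14]
Step 2: The number of values is n = 5.
Step 3: Since n is odd, the median is the middle value at position 3: 11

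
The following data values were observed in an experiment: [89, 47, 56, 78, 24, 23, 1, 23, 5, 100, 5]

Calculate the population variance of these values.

1140.3636

Step 1: Compute the mean: (89 + 47 + 56 + 78 + 24 + 23 + 1 + 23 + 5 + 100 + 5) / 11 = 41
Step 2: Compute squared deviations from the mean:
  (89 - 41)^2 = 2304
  (47 - 41)^2 = 36
  (56 - 41)^2 = 225
  (78 - 41)^2 = 1369
  (24 - 41)^2 = 289
  (23 - 41)^2 = 324
  (1 - 41)^2 = 1600
  (23 - 41)^2 = 324
  (5 - 41)^2 = 1296
  (100 - 41)^2 = 3481
  (5 - 41)^2 = 1296
Step 3: Sum of squared deviations = 12544
Step 4: Population variance = 12544 / 11 = 1140.3636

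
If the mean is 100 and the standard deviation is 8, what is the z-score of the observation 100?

0

Step 1: Recall the z-score formula: z = (x - mu) / sigma
Step 2: Substitute values: z = (100 - 100) / 8
Step 3: z = 0 / 8 = 0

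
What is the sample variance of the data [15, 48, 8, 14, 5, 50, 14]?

353.6667

Step 1: Compute the mean: (15 + 48 + 8 + 14 + 5 + 50 + 14) / 7 = 22
Step 2: Compute squared deviations from the mean:
  (15 - 22)^2 = 49
  (48 - 22)^2 = 676
  (8 - 22)^2 = 196
  (14 - 22)^2 = 64
  (5 - 22)^2 = 289
  (50 - 22)^2 = 784
  (14 - 22)^2 = 64
Step 3: Sum of squared deviations = 2122
Step 4: Sample variance = 2122 / 6 = 353.6667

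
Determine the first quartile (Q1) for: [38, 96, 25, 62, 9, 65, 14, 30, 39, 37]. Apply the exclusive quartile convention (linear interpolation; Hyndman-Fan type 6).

22.25

Step 1: Sort the data: [9, 14, 25, 30, 37, 38, 39, 62, 65, 96]
Step 2: n = 10
Step 3: Using the exclusive quartile method:
  Q1 = 22.25
  Q2 (median) = 37.5
  Q3 = 62.75
  IQR = Q3 - Q1 = 62.75 - 22.25 = 40.5
Step 4: Q1 = 22.25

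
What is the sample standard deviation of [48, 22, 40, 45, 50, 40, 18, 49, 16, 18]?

14.3233

Step 1: Compute the mean: 34.6
Step 2: Sum of squared deviations from the mean: 1846.4
Step 3: Sample variance = 1846.4 / 9 = 205.1556
Step 4: Standard deviation = sqrt(205.1556) = 14.3233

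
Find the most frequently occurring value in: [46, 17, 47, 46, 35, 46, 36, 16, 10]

46

Step 1: Count the frequency of each value:
  10: appears 1 time(s)
  16: appears 1 time(s)
  17: appears 1 time(s)
  35: appears 1 time(s)
  36: appears 1 time(s)
  46: appears 3 time(s)
  47: appears 1 time(s)
Step 2: The value 46 appears most frequently (3 times).
Step 3: Mode = 46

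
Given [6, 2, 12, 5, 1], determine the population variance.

14.96

Step 1: Compute the mean: (6 + 2 + 12 + 5 + 1) / 5 = 5.2
Step 2: Compute squared deviations from the mean:
  (6 - 5.2)^2 = 0.64
  (2 - 5.2)^2 = 10.24
  (12 - 5.2)^2 = 46.24
  (5 - 5.2)^2 = 0.04
  (1 - 5.2)^2 = 17.64
Step 3: Sum of squared deviations = 74.8
Step 4: Population variance = 74.8 / 5 = 14.96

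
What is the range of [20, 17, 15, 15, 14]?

6

Step 1: Identify the maximum value: max = 20
Step 2: Identify the minimum value: min = 14
Step 3: Range = max - min = 20 - 14 = 6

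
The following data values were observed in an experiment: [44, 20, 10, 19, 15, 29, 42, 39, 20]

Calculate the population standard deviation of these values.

11.805

Step 1: Compute the mean: 26.4444
Step 2: Sum of squared deviations from the mean: 1254.2222
Step 3: Population variance = 1254.2222 / 9 = 139.358
Step 4: Standard deviation = sqrt(139.358) = 11.805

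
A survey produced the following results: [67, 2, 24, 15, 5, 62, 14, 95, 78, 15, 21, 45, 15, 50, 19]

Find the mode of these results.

15

Step 1: Count the frequency of each value:
  2: appears 1 time(s)
  5: appears 1 time(s)
  14: appears 1 time(s)
  15: appears 3 time(s)
  19: appears 1 time(s)
  21: appears 1 time(s)
  24: appears 1 time(s)
  45: appears 1 time(s)
  50: appears 1 time(s)
  62: appears 1 time(s)
  67: appears 1 time(s)
  78: appears 1 time(s)
  95: appears 1 time(s)
Step 2: The value 15 appears most frequently (3 times).
Step 3: Mode = 15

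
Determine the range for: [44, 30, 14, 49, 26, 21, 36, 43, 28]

35

Step 1: Identify the maximum value: max = 49
Step 2: Identify the minimum value: min = 14
Step 3: Range = max - min = 49 - 14 = 35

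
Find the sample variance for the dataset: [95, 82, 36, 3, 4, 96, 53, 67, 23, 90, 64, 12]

1263.7197

Step 1: Compute the mean: (95 + 82 + 36 + 3 + 4 + 96 + 53 + 67 + 23 + 90 + 64 + 12) / 12 = 52.0833
Step 2: Compute squared deviations from the mean:
  (95 - 52.0833)^2 = 1841.8403
  (82 - 52.0833)^2 = 895.0069
  (36 - 52.0833)^2 = 258.6736
  (3 - 52.0833)^2 = 2409.1736
  (4 - 52.0833)^2 = 2312.0069
  (96 - 52.0833)^2 = 1928.6736
  (53 - 52.0833)^2 = 0.8403
  (67 - 52.0833)^2 = 222.5069
  (23 - 52.0833)^2 = 845.8403
  (90 - 52.0833)^2 = 1437.6736
  (64 - 52.0833)^2 = 142.0069
  (12 - 52.0833)^2 = 1606.6736
Step 3: Sum of squared deviations = 13900.9167
Step 4: Sample variance = 13900.9167 / 11 = 1263.7197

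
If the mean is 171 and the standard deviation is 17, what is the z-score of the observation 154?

-1

Step 1: Recall the z-score formula: z = (x - mu) / sigma
Step 2: Substitute values: z = (154 - 171) / 17
Step 3: z = -17 / 17 = -1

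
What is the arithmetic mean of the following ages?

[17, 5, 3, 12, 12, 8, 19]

10.8571

Step 1: Sum all values: 17 + 5 + 3 + 12 + 12 + 8 + 19 = 76
Step 2: Count the number of values: n = 7
Step 3: Mean = sum / n = 76 / 7 = 10.8571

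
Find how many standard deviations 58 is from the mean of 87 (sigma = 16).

-1.8125

Step 1: Recall the z-score formula: z = (x - mu) / sigma
Step 2: Substitute values: z = (58 - 87) / 16
Step 3: z = -29 / 16 = -1.8125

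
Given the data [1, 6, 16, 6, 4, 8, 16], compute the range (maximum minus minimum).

15

Step 1: Identify the maximum value: max = 16
Step 2: Identify the minimum value: min = 1
Step 3: Range = max - min = 16 - 1 = 15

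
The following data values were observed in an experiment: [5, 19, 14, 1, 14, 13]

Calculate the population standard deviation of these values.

6.0828

Step 1: Compute the mean: 11
Step 2: Sum of squared deviations from the mean: 222
Step 3: Population variance = 222 / 6 = 37
Step 4: Standard deviation = sqrt(37) = 6.0828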